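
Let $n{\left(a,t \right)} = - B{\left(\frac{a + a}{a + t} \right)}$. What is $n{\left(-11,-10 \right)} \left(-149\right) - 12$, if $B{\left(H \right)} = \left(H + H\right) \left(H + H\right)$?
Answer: $\frac{283172}{441} \approx 642.11$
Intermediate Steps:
$B{\left(H \right)} = 4 H^{2}$ ($B{\left(H \right)} = 2 H 2 H = 4 H^{2}$)
$n{\left(a,t \right)} = - \frac{16 a^{2}}{\left(a + t\right)^{2}}$ ($n{\left(a,t \right)} = - 4 \left(\frac{a + a}{a + t}\right)^{2} = - 4 \left(\frac{2 a}{a + t}\right)^{2} = - 4 \frac{4 a^{2}}{\left(a + t\right)^{2}} = - \frac{16 a^{2}}{\left(a + t\right)^{2}}$)
$n{\left(-11,-10 \right)} \left(-149\right) - 12 = - \frac{16 \left(-11\right)^{2}}{\left(-11 - 10\right)^{2}} \left(-149\right) - 12 = \left(-16\right) 121 \cdot \frac{1}{441} \left(-149\right) - 12 = \left(- \frac{1936}{441}\right) \left(-149\right) - 12 = \frac{288464}{441} - 12 = \frac{283172}{441}$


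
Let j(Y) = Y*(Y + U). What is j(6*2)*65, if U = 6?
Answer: 14040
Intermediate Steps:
j(Y) = Y*(6 + Y) (j(Y) = Y*(Y + 6) = Y*(6 + Y))
j(6*2)*65 = ((6*2)*(6 + 6*2))*65 = (12*(6 + 12))*65 = (12*18)*65 = 216*65 = 14040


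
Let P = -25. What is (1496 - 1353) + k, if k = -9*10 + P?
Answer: 28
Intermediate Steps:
k = -115 (k = -9*10 - 25 = -90 - 25 = -115)
(1496 - 1353) + k = (1496 - 1353) - 115 = 143 - 115 = 28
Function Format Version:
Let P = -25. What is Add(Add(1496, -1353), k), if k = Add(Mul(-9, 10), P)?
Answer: 28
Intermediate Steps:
k = -115 (k = Add(Mul(-9, 10), -25) = Add(-90, -25) = -115)
Add(Add(1496, -1353), k) = Add(Add(1496, -1353), -115) = Add(143, -115) = 28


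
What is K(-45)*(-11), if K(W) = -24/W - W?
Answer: -7513/15 ≈ -500.87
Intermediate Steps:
K(W) = -W - 24/W
K(-45)*(-11) = (-1*(-45) - 24/(-45))*(-11) = (45 - 24*(-1/45))*(-11) = (45 + 8/15)*(-11) = (683/15)*(-11) = -7513/15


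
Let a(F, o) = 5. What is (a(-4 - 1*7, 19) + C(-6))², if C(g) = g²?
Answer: 1681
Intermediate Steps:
(a(-4 - 1*7, 19) + C(-6))² = (5 + (-6)²)² = (5 + 36)² = 41² = 1681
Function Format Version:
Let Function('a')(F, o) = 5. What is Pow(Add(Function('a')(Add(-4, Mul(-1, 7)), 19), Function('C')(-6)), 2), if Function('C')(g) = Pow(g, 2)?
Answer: 1681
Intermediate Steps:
Pow(Add(Function('a')(Add(-4, Mul(-1, 7)), 19), Function('C')(-6)), 2) = Pow(Add(5, Pow(-6, 2)), 2) = Pow(Add(5, 36), 2) = Pow(41, 2) = 1681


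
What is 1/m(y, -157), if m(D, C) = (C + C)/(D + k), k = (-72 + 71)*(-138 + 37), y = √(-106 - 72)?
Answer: -101/314 - I*√178/314 ≈ -0.32166 - 0.042489*I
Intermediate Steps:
y = I*√178 (y = √(-178) = I*√178 ≈ 13.342*I)
k = 101 (k = -1*(-101) = 101)
m(D, C) = 2*C/(101 + D) (m(D, C) = (C + C)/(D + 101) = (2*C)/(101 + D) = 2*C/(101 + D))
1/m(y, -157) = 1/(2*(-157)/(101 + I*√178)) = 1/(-314/(101 + I*√178)) = -101/314 - I*√178/314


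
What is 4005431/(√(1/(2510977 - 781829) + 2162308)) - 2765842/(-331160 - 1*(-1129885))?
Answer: -2765842/798725 + 8010862*√1616299717957598895/3738950553585 ≈ 2720.4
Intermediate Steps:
4005431/(√(1/(2510977 - 781829) + 2162308)) - 2765842/(-331160 - 1*(-1129885)) = 4005431/(√(1/1729148 + 2162308)) - 2765842/(-331160 + 1129885) = 4005431/(√(1/1729148 + 2162308)) - 2765842/798725 = 4005431/(√(3738950553585/1729148)) - 2765842*1/798725 = 4005431/((√1616299717957598895/864574)) - 2765842/798725 = 4005431*(2*√1616299717957598895/3738950553585) - 2765842/798725 = 8010862*√1616299717957598895/3738950553585 - 2765842/798725 = -2765842/798725 + 8010862*√1616299717957598895/3738950553585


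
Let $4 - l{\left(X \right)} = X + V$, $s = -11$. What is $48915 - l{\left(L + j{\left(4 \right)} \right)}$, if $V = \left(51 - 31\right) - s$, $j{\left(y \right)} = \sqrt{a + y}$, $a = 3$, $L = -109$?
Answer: $48833 + \sqrt{7} \approx 48836.0$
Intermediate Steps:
$j{\left(y \right)} = \sqrt{3 + y}$
$V = 31$ ($V = \left(51 - 31\right) - -11 = \left(51 - 31\right) + 11 = 20 + 11 = 31$)
$l{\left(X \right)} = -27 - X$ ($l{\left(X \right)} = 4 - \left(X + 31\right) = 4 - \left(31 + X\right) = -27 - X$)
$48915 - l{\left(L + j{\left(4 \right)} \right)} = 48915 - \left(-27 - \left(-109 + \sqrt{3 + 4}\right)\right) = 48915 - \left(-27 - \left(-109 + \sqrt{7}\right)\right) = 48915 - \left(-27 + \left(109 - \sqrt{7}\right)\right) = 48915 - \left(82 - \sqrt{7}\right) = 48833 + \sqrt{7}$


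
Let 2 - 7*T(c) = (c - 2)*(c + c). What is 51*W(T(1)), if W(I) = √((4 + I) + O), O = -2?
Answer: 153*√14/7 ≈ 81.782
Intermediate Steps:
T(c) = 2/7 - 2*c*(-2 + c)/7 (T(c) = 2/7 - (c - 2)*(c + c)/7 = 2/7 - (-2 + c)*2*c/7 = 2/7 - 2*c*(-2 + c)/7)
W(I) = √(2 + I) (W(I) = √((4 + I) - 2) = √(2 + I))
51*W(T(1)) = 51*√(2 + (2/7 - 2/7*1² + (4/7)*1)) = 51*√(2 + (2/7 - 2/7*1 + 4/7)) = 51*√(2 + (2/7 - 2/7 + 4/7)) = 51*√(2 + 4/7) = 51*√(18/7) = 51*(3*√14/7) = 153*√14/7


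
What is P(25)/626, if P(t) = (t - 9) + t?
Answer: 41/626 ≈ 0.065495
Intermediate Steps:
P(t) = -9 + 2*t (P(t) = (-9 + t) + t = -9 + 2*t)
P(25)/626 = (-9 + 2*25)/626 = (-9 + 50)*(1/626) = 41*(1/626) = 41/626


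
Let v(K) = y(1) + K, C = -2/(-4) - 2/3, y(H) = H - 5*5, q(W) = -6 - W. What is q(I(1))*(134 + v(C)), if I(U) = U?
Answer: -4613/6 ≈ -768.83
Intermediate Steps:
y(H) = -25 + H (y(H) = H - 25 = -25 + H)
C = -1/6 (C = -2*(-1/4) - 2*1/3 = 1/2 - 2/3 = -1/6 ≈ -0.16667)
v(K) = -24 + K (v(K) = (-25 + 1) + K = -24 + K)
q(I(1))*(134 + v(C)) = (-6 - 1*1)*(134 + (-24 - 1/6)) = (-6 - 1)*(134 - 145/6) = -7*659/6 = -4613/6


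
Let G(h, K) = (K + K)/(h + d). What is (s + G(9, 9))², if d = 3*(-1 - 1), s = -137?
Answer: 17161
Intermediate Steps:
d = -6 (d = 3*(-2) = -6)
G(h, K) = 2*K/(-6 + h) (G(h, K) = (K + K)/(h - 6) = (2*K)/(-6 + h) = 2*K/(-6 + h))
(s + G(9, 9))² = (-137 + 2*9/(-6 + 9))² = (-137 + 2*9/3)² = (-137 + 2*9*(⅓))² = (-137 + 6)² = (-131)² = 17161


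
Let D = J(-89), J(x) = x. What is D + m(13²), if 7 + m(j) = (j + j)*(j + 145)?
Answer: 106036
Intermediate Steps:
D = -89
m(j) = -7 + 2*j*(145 + j) (m(j) = -7 + (j + j)*(j + 145) = -7 + (2*j)*(145 + j) = -7 + 2*j*(145 + j))
D + m(13²) = -89 + (-7 + 2*(13²)² + 290*13²) = -89 + (-7 + 2*169² + 290*169) = -89 + (-7 + 2*28561 + 49010) = -89 + (-7 + 57122 + 49010) = -89 + 106125 = 106036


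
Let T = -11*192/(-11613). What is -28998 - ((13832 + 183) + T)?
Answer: -166504027/3871 ≈ -43013.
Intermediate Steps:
T = 704/3871 (T = -2112*(-1/11613) = 704/3871 ≈ 0.18187)
-28998 - ((13832 + 183) + T) = -28998 - ((13832 + 183) + 704/3871) = -28998 - (14015 + 704/3871) = -28998 - 1*54252769/3871 = -28998 - 54252769/3871 = -166504027/3871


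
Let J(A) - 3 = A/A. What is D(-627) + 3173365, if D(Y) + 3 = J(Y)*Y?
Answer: 3170854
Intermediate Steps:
J(A) = 4 (J(A) = 3 + A/A = 3 + 1 = 4)
D(Y) = -3 + 4*Y
D(-627) + 3173365 = (-3 + 4*(-627)) + 3173365 = (-3 - 2508) + 3173365 = -2511 + 3173365 = 3170854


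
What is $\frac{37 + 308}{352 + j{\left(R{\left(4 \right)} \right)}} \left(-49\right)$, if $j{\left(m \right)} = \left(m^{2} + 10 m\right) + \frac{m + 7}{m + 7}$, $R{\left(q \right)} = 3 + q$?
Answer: $- \frac{16905}{472} \approx -35.816$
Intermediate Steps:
$j{\left(m \right)} = 1 + m^{2} + 10 m$ ($j{\left(m \right)} = \left(m^{2} + 10 m\right) + \frac{7 + m}{7 + m} = \left(m^{2} + 10 m\right) + 1 = 1 + m^{2} + 10 m$)
$\frac{37 + 308}{352 + j{\left(R{\left(4 \right)} \right)}} \left(-49\right) = \frac{37 + 308}{352 + \left(1 + \left(3 + 4\right)^{2} + 10 \left(3 + 4\right)\right)} \left(-49\right) = \frac{345}{352 + \left(1 + 7^{2} + 10 \cdot 7\right)} \left(-49\right) = \frac{345}{352 + \left(1 + 49 + 70\right)} \left(-49\right) = \frac{345}{352 + 120} \left(-49\right) = \frac{345}{472} \left(-49\right) = - \frac{16905}{472}$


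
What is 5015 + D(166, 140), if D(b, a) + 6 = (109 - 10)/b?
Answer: 831593/166 ≈ 5009.6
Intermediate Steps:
D(b, a) = -6 + 99/b (D(b, a) = -6 + (109 - 10)/b = -6 + 99/b)
5015 + D(166, 140) = 5015 + (-6 + 99/166) = 5015 - 897/166 = 831593/166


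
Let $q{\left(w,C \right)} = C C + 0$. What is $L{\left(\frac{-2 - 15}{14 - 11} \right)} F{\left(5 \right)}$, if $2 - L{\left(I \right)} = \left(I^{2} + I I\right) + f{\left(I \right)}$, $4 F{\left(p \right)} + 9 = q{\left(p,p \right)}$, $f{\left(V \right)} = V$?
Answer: $- \frac{2036}{9} \approx -226.22$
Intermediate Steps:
$q{\left(w,C \right)} = C^{2}$ ($q{\left(w,C \right)} = C^{2} + 0 = C^{2}$)
$F{\left(p \right)} = - \frac{9}{4} + \frac{p^{2}}{4}$
$L{\left(I \right)} = 2 - I - 2 I^{2}$ ($L{\left(I \right)} = 2 - \left(\left(I^{2} + I I\right) + I\right) = 2 - \left(\left(I^{2} + I^{2}\right) + I\right) = 2 - \left(2 I^{2} + I\right) = 2 - \left(I + 2 I^{2}\right) = 2 - I - 2 I^{2}$)
$L{\left(\frac{-2 - 15}{14 - 11} \right)} F{\left(5 \right)} = \left(2 - \frac{-2 - 15}{14 - 11} - 2 \left(\frac{-2 - 15}{14 - 11}\right)^{2}\right) \left(- \frac{9}{4} + \frac{5^{2}}{4}\right) = \left(2 - - \frac{17}{3} - 2 \left(- \frac{17}{3}\right)^{2}\right) \left(- \frac{9}{4} + \frac{1}{4} \cdot 25\right) = \left(2 - \left(-17\right) \frac{1}{3} - 2 \left(\left(-17\right) \frac{1}{3}\right)^{2}\right) \left(- \frac{9}{4} + \frac{25}{4}\right) = \left(2 - - \frac{17}{3} - 2 \left(- \frac{17}{3}\right)^{2}\right) 4 = \left(2 + \frac{17}{3} - \frac{578}{9}\right) 4 = \left(- \frac{509}{9}\right) 4 = - \frac{2036}{9}$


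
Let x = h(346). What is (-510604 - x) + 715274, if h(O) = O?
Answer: 204324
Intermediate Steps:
x = 346
(-510604 - x) + 715274 = (-510604 - 1*346) + 715274 = (-510604 - 346) + 715274 = -510950 + 715274 = 204324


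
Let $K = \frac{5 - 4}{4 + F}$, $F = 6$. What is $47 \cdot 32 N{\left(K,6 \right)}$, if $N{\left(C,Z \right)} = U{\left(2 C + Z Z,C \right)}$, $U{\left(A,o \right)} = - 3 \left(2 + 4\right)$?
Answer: $-27072$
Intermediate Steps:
$K = \frac{1}{10}$ ($K = \frac{5 - 4}{4 + 6} = 1 \cdot \frac{1}{10} = \frac{1}{10} \approx 0.1$)
$U{\left(A,o \right)} = -18$ ($U{\left(A,o \right)} = \left(-3\right) 6 = -18$)
$N{\left(C,Z \right)} = -18$
$47 \cdot 32 N{\left(K,6 \right)} = 47 \cdot 32 \left(-18\right) = 1504 \left(-18\right) = -27072$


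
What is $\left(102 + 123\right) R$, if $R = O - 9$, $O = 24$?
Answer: $3375$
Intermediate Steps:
$R = 15$ ($R = 24 - 9 = 15$)
$\left(102 + 123\right) R = \left(102 + 123\right) 15 = 225 \cdot 15 = 3375$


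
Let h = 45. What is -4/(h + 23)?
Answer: -1/17 ≈ -0.058824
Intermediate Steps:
-4/(h + 23) = -4/(45 + 23) = -4/68 = (1/68)*(-4) = -1/17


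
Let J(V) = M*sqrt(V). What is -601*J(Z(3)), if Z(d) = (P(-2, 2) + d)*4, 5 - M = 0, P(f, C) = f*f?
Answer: -6010*sqrt(7) ≈ -15901.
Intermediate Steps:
P(f, C) = f**2
M = 5 (M = 5 - 1*0 = 5 + 0 = 5)
Z(d) = 16 + 4*d (Z(d) = ((-2)**2 + d)*4 = (4 + d)*4 = 16 + 4*d)
J(V) = 5*sqrt(V)
-601*J(Z(3)) = -3005*sqrt(16 + 4*3) = -3005*sqrt(16 + 12) = -3005*sqrt(28) = -3005*2*sqrt(7) = -6010*sqrt(7)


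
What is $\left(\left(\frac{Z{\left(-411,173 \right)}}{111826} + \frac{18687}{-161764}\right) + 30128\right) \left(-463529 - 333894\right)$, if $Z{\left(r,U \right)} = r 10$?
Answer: $- \frac{19754172985039804585}{822246412} \approx -2.4025 \cdot 10^{10}$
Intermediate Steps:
$Z{\left(r,U \right)} = 10 r$
$\left(\left(\frac{Z{\left(-411,173 \right)}}{111826} + \frac{18687}{-161764}\right) + 30128\right) \left(-463529 - 333894\right) = \left(\left(\frac{10 \left(-411\right)}{111826} + \frac{18687}{-161764}\right) + 30128\right) \left(-463529 - 333894\right) = \left(\left(\left(-4110\right) \frac{1}{111826} + 18687 \left(- \frac{1}{161764}\right)\right) + 30128\right) \left(-797423\right) = \left(\left(- \frac{2055}{55913} - \frac{18687}{161764}\right) + 30128\right) \left(-797423\right) = \left(- \frac{1377271251}{9044710532} + 30128\right) \left(-797423\right) = \frac{272497661636845}{9044710532} \left(-797423\right) = - \frac{19754172985039804585}{822246412}$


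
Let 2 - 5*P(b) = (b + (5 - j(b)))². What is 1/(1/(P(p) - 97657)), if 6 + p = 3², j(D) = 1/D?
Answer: -4395076/45 ≈ -97668.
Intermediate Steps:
p = 3 (p = -6 + 3² = -6 + 9 = 3)
P(b) = ⅖ - (5 + b - 1/b)²/5 (P(b) = ⅖ - (b + (5 - 1/b))²/5 = ⅖ - (5 + b - 1/b)²/5)
1/(1/(P(p) - 97657)) = 1/(1/((⅕)*(-(-1 + 3*(5 + 3))² + 2*3²)/3² - 97657)) = 1/(1/((⅕)*(⅑)*(-(-1 + 3*8)² + 2*9) - 97657)) = 1/(1/((⅕)*(⅑)*(-(-1 + 24)² + 18) - 97657)) = 1/(1/((⅕)*(⅑)*(-1*23² + 18) - 97657)) = 1/(1/((⅕)*(⅑)*(-1*529 + 18) - 97657)) = 1/(1/((⅕)*(⅑)*(-529 + 18) - 97657)) = 1/(1/((⅕)*(⅑)*(-511) - 97657)) = 1/(1/(-511/45 - 97657)) = 1/(1/(-4395076/45)) = 1/(-45/4395076) = -4395076/45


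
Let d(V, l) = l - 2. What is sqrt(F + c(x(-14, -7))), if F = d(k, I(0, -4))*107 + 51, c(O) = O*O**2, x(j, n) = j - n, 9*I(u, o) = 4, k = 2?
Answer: I*sqrt(4126)/3 ≈ 21.411*I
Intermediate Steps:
I(u, o) = 4/9 (I(u, o) = (1/9)*4 = 4/9)
c(O) = O**3
d(V, l) = -2 + l
F = -1039/9 (F = (-2 + 4/9)*107 + 51 = -14/9*107 + 51 = -1498/9 + 51 = -1039/9 ≈ -115.44)
sqrt(F + c(x(-14, -7))) = sqrt(-1039/9 + (-14 - 1*(-7))**3) = sqrt(-1039/9 + (-14 + 7)**3) = sqrt(-1039/9 + (-7)**3) = sqrt(-1039/9 - 343) = sqrt(-4126/9) = I*sqrt(4126)/3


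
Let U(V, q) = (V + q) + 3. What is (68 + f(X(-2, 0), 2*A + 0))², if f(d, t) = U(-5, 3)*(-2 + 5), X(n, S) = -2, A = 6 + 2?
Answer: 5041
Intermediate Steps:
A = 8
U(V, q) = 3 + V + q
f(d, t) = 3 (f(d, t) = (3 - 5 + 3)*(-2 + 5) = 1*3 = 3)
(68 + f(X(-2, 0), 2*A + 0))² = (68 + 3)² = 71² = 5041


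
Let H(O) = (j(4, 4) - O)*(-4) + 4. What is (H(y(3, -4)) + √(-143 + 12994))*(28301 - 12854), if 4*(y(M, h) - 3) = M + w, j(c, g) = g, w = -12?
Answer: -139023 + 15447*√12851 ≈ 1.6121e+6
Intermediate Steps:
y(M, h) = M/4 (y(M, h) = 3 + (M - 12)/4 = 3 + (-12 + M)/4 = 3 + (-3 + M/4) = M/4)
H(O) = -12 + 4*O (H(O) = (4 - O)*(-4) + 4 = (-16 + 4*O) + 4 = -12 + 4*O)
(H(y(3, -4)) + √(-143 + 12994))*(28301 - 12854) = ((-12 + 4*((¼)*3)) + √(-143 + 12994))*(28301 - 12854) = ((-12 + 4*(¾)) + √12851)*15447 = ((-12 + 3) + √12851)*15447 = (-9 + √12851)*15447 = -139023 + 15447*√12851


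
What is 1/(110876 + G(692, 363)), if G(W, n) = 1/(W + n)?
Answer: 1055/116974181 ≈ 9.0191e-6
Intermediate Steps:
1/(110876 + G(692, 363)) = 1/(110876 + 1/(692 + 363)) = 1/(110876 + 1/1055) = 1/(116974181/1055) = 1055/116974181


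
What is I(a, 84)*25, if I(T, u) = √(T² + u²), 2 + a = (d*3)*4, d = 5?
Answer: 50*√2605 ≈ 2552.0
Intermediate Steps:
a = 58 (a = -2 + (5*3)*4 = -2 + 15*4 = -2 + 60 = 58)
I(a, 84)*25 = √(58² + 84²)*25 = √(3364 + 7056)*25 = √10420*25 = (2*√2605)*25 = 50*√2605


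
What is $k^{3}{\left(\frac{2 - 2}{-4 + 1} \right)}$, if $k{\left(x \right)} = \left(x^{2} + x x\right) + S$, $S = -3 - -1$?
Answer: $-8$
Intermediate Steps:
$S = -2$ ($S = -3 + 1 = -2$)
$k{\left(x \right)} = -2 + 2 x^{2}$ ($k{\left(x \right)} = \left(x^{2} + x x\right) - 2 = \left(x^{2} + x^{2}\right) - 2 = 2 x^{2} - 2 = -2 + 2 x^{2}$)
$k^{3}{\left(\frac{2 - 2}{-4 + 1} \right)} = \left(-2 + 2 \left(\frac{2 - 2}{-4 + 1}\right)^{2}\right)^{3} = \left(-2 + 2 \left(\frac{0}{-3}\right)^{2}\right)^{3} = \left(-2 + 2 \left(0 \left(- \frac{1}{3}\right)\right)^{2}\right)^{3} = \left(-2 + 2 \cdot 0^{2}\right)^{3} = \left(-2 + 2 \cdot 0\right)^{3} = \left(-2 + 0\right)^{3} = \left(-2\right)^{3} = -8$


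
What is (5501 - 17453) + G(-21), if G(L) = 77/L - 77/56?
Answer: -286969/24 ≈ -11957.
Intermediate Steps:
G(L) = -11/8 + 77/L (G(L) = 77/L - 77*1/56 = 77/L - 11/8 = -11/8 + 77/L)
(5501 - 17453) + G(-21) = (5501 - 17453) + (-11/8 + 77/(-21)) = -11952 + (-11/8 + 77*(-1/21)) = -11952 + (-11/8 - 11/3) = -11952 - 121/24 = -286969/24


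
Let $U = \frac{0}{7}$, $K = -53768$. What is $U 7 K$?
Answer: $0$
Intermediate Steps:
$U = 0$ ($U = 0 \cdot \frac{1}{7} = 0$)
$U 7 K = 0 \cdot 7 \left(-53768\right) = 0 \left(-53768\right) = 0$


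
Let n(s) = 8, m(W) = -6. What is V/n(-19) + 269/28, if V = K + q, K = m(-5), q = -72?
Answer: -⅐ ≈ -0.14286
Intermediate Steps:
K = -6
V = -78 (V = -6 - 72 = -78)
V/n(-19) + 269/28 = -78/8 + 269/28 = -78*⅛ + 269*(1/28) = -39/4 + 269/28 = -⅐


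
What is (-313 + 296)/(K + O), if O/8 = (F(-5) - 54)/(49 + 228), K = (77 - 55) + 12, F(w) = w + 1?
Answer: -4709/8954 ≈ -0.52591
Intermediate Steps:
F(w) = 1 + w
K = 34 (K = 22 + 12 = 34)
O = -464/277 (O = 8*(((1 - 5) - 54)/(49 + 228)) = 8*((-4 - 54)/277) = 8*(-58*1/277) = 8*(-58/277) = -464/277 ≈ -1.6751)
(-313 + 296)/(K + O) = (-313 + 296)/(34 - 464/277) = -17/8954/277 = -17*277/8954 = -4709/8954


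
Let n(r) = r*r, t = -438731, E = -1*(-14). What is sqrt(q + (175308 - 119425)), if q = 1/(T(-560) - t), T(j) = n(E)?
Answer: sqrt(10766246176237434)/438927 ≈ 236.40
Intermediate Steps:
E = 14
n(r) = r**2
T(j) = 196 (T(j) = 14**2 = 196)
q = 1/438927 (q = 1/(196 - 1*(-438731)) = 1/(196 + 438731) = 1/438927 ≈ 2.2783e-6)
sqrt(q + (175308 - 119425)) = sqrt(1/438927 + (175308 - 119425)) = sqrt(1/438927 + 55883) = sqrt(24528557542/438927) = sqrt(10766246176237434)/438927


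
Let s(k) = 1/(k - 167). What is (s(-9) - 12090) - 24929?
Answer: -6515345/176 ≈ -37019.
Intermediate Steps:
s(k) = 1/(-167 + k)
(s(-9) - 12090) - 24929 = (1/(-167 - 9) - 12090) - 24929 = (1/(-176) - 12090) - 24929 = (-1/176 - 12090) - 24929 = -2127841/176 - 24929 = -6515345/176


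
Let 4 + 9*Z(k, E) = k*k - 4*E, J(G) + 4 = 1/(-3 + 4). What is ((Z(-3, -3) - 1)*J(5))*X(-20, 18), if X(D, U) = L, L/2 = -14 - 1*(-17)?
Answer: -16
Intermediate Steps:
J(G) = -3 (J(G) = -4 + 1/(-3 + 4) = -4 + 1/1 = -4 + 1 = -3)
L = 6 (L = 2*(-14 - 1*(-17)) = 2*(-14 + 17) = 2*3 = 6)
Z(k, E) = -4/9 - 4*E/9 + k²/9 (Z(k, E) = -4/9 + (k*k - 4*E)/9 = -4/9 + (k² - 4*E)/9 = -4/9 + (-4*E/9 + k²/9) = -4/9 - 4*E/9 + k²/9)
X(D, U) = 6
((Z(-3, -3) - 1)*J(5))*X(-20, 18) = (((-4/9 - 4/9*(-3) + (⅑)*(-3)²) - 1)*(-3))*6 = (((-4/9 + 4/3 + (⅑)*9) - 1)*(-3))*6 = (((-4/9 + 4/3 + 1) - 1)*(-3))*6 = ((17/9 - 1)*(-3))*6 = ((8/9)*(-3))*6 = -8/3*6 = -16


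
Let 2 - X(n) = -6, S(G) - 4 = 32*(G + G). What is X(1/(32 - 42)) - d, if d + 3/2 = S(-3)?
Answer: 395/2 ≈ 197.50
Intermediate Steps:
S(G) = 4 + 64*G (S(G) = 4 + 32*(G + G) = 4 + 32*(2*G) = 4 + 64*G)
d = -379/2 (d = -3/2 + (4 + 64*(-3)) = -3/2 + (4 - 192) = -3/2 - 188 = -379/2 ≈ -189.50)
X(n) = 8 (X(n) = 2 - 1*(-6) = 2 + 6 = 8)
X(1/(32 - 42)) - d = 8 - 1*(-379/2) = 8 + 379/2 = 395/2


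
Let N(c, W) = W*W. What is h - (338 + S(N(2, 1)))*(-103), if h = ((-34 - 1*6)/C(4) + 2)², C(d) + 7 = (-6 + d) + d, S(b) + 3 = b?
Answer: 34708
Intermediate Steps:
N(c, W) = W²
S(b) = -3 + b
C(d) = -13 + 2*d (C(d) = -7 + ((-6 + d) + d) = -7 + (-6 + 2*d) = -13 + 2*d)
h = 100 (h = ((-34 - 1*6)/(-13 + 2*4) + 2)² = ((-34 - 6)/(-13 + 8) + 2)² = (-40/(-5) + 2)² = (-40*(-⅕) + 2)² = (8 + 2)² = 10² = 100)
h - (338 + S(N(2, 1)))*(-103) = 100 - (338 + (-3 + 1²))*(-103) = 100 - (338 + (-3 + 1))*(-103) = 100 - (338 - 2)*(-103) = 100 - 336*(-103) = 100 - 1*(-34608) = 100 + 34608 = 34708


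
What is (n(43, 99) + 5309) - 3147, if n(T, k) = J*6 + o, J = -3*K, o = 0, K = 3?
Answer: 2108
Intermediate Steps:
J = -9 (J = -3*3 = -9)
n(T, k) = -54 (n(T, k) = -9*6 + 0 = -54 + 0 = -54)
(n(43, 99) + 5309) - 3147 = (-54 + 5309) - 3147 = 5255 - 3147 = 2108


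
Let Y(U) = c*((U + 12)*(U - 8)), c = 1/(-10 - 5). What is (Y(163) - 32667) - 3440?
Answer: -113746/3 ≈ -37915.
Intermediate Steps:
c = -1/15 (c = 1/(-15) = -1/15 ≈ -0.066667)
Y(U) = -(-8 + U)*(12 + U)/15 (Y(U) = -(U + 12)*(U - 8)/15 = -(12 + U)*(-8 + U)/15 = -(-8 + U)*(12 + U)/15)
(Y(163) - 32667) - 3440 = ((32/5 - 4/15*163 - 1/15*163²) - 32667) - 3440 = ((32/5 - 652/15 - 1/15*26569) - 32667) - 3440 = ((32/5 - 652/15 - 26569/15) - 32667) - 3440 = (-5425/3 - 32667) - 3440 = -103426/3 - 3440 = -113746/3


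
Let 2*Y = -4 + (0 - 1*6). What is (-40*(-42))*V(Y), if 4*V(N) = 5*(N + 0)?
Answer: -10500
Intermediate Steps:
Y = -5 (Y = (-4 + (0 - 1*6))/2 = (-4 + (0 - 6))/2 = (-4 - 6)/2 = (½)*(-10) = -5)
V(N) = 5*N/4 (V(N) = (5*(N + 0))/4 = (5*N)/4 = 5*N/4)
(-40*(-42))*V(Y) = (-40*(-42))*((5/4)*(-5)) = 1680*(-25/4) = -10500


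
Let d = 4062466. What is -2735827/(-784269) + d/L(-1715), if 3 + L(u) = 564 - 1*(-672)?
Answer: 354382158005/107444853 ≈ 3298.3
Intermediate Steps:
L(u) = 1233 (L(u) = -3 + (564 - 1*(-672)) = -3 + (564 + 672) = -3 + 1236 = 1233)
-2735827/(-784269) + d/L(-1715) = -2735827/(-784269) + 4062466/1233 = -2735827*(-1/784269) + 4062466*(1/1233) = 2735827/784269 + 4062466/1233 = 354382158005/107444853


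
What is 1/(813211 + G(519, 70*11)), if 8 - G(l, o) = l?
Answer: 1/812700 ≈ 1.2305e-6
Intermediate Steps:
G(l, o) = 8 - l
1/(813211 + G(519, 70*11)) = 1/(813211 + (8 - 1*519)) = 1/(813211 + (8 - 519)) = 1/(813211 - 511) = 1/812700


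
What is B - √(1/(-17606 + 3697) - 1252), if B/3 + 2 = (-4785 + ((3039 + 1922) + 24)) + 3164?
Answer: 10086 - I*√242212285721/13909 ≈ 10086.0 - 35.384*I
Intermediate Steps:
B = 10086 (B = -6 + 3*((-4785 + ((3039 + 1922) + 24)) + 3164) = -6 + 3*((-4785 + (4961 + 24)) + 3164) = -6 + 3*((-4785 + 4985) + 3164) = -6 + 3*(200 + 3164) = -6 + 3*3364 = -6 + 10092 = 10086)
B - √(1/(-17606 + 3697) - 1252) = 10086 - √(1/(-17606 + 3697) - 1252) = 10086 - √(1/(-13909) - 1252) = 10086 - √(-1/13909 - 1252) = 10086 - √(-17414069/13909) = 10086 - I*√242212285721/13909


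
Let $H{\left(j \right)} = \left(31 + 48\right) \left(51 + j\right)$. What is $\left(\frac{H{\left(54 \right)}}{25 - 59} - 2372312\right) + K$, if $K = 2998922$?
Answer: $\frac{21296445}{34} \approx 6.2637 \cdot 10^{5}$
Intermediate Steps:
$H{\left(j \right)} = 4029 + 79 j$ ($H{\left(j \right)} = 79 \left(51 + j\right) = 4029 + 79 j$)
$\left(\frac{H{\left(54 \right)}}{25 - 59} - 2372312\right) + K = \left(\frac{4029 + 79 \cdot 54}{25 - 59} - 2372312\right) + 2998922 = \left(\frac{4029 + 4266}{-34} - 2372312\right) + 2998922 = \left(\left(- \frac{1}{34}\right) 8295 - 2372312\right) + 2998922 = \left(- \frac{8295}{34} - 2372312\right) + 2998922 = - \frac{80666903}{34} + 2998922 = \frac{21296445}{34}$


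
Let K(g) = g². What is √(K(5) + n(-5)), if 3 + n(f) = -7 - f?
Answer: 2*√5 ≈ 4.4721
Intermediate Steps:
n(f) = -10 - f (n(f) = -3 + (-7 - f) = -10 - f)
√(K(5) + n(-5)) = √(5² + (-10 - 1*(-5))) = √(25 + (-10 + 5)) = √(25 - 5) = √20 = 2*√5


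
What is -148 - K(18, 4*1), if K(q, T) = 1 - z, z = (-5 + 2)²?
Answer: -140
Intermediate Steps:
z = 9 (z = (-3)² = 9)
K(q, T) = -8 (K(q, T) = 1 - 1*9 = 1 - 9 = -8)
-148 - K(18, 4*1) = -148 - 1*(-8) = -148 + 8 = -140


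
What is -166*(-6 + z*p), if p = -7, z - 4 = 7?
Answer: 13778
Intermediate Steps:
z = 11 (z = 4 + 7 = 11)
-166*(-6 + z*p) = -166*(-6 + 11*(-7)) = -166*(-6 - 77) = -166*(-83) = 13778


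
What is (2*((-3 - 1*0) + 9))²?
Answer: 144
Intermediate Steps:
(2*((-3 - 1*0) + 9))² = (2*((-3 + 0) + 9))² = (2*(-3 + 9))² = (2*6)² = 12² = 144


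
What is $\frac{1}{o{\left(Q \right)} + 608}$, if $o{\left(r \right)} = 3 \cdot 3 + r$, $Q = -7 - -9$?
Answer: $\frac{1}{619} \approx 0.0016155$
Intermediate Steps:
$Q = 2$ ($Q = -7 + 9 = 2$)
$o{\left(r \right)} = 9 + r$
$\frac{1}{o{\left(Q \right)} + 608} = \frac{1}{\left(9 + 2\right) + 608} = \frac{1}{11 + 608} = \frac{1}{619}$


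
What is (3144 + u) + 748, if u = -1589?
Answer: 2303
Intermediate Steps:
(3144 + u) + 748 = (3144 - 1589) + 748 = 1555 + 748 = 2303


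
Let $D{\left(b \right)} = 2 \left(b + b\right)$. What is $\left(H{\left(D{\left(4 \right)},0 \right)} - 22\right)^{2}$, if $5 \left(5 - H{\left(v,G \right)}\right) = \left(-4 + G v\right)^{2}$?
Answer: $\frac{10201}{25} \approx 408.04$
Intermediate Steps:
$D{\left(b \right)} = 4 b$ ($D{\left(b \right)} = 2 \cdot 2 b = 4 b$)
$H{\left(v,G \right)} = 5 - \frac{\left(-4 + G v\right)^{2}}{5}$
$\left(H{\left(D{\left(4 \right)},0 \right)} - 22\right)^{2} = \left(\left(5 - \frac{\left(-4 + 0 \cdot 4 \cdot 4\right)^{2}}{5}\right) - 22\right)^{2} = \left(\left(5 - \frac{\left(-4 + 0 \cdot 16\right)^{2}}{5}\right) - 22\right)^{2} = \left(\left(5 - \frac{\left(-4 + 0\right)^{2}}{5}\right) - 22\right)^{2} = \left(\left(5 - \frac{\left(-4\right)^{2}}{5}\right) - 22\right)^{2} = \left(\left(5 - \frac{16}{5}\right) - 22\right)^{2} = \left(\frac{9}{5} - 22\right)^{2} = \left(- \frac{101}{5}\right)^{2} = \frac{10201}{25}$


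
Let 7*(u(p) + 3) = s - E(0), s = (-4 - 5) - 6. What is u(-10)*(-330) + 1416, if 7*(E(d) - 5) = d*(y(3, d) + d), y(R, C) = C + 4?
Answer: 23442/7 ≈ 3348.9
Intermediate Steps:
y(R, C) = 4 + C
E(d) = 5 + d*(4 + 2*d)/7 (E(d) = 5 + (d*((4 + d) + d))/7 = 5 + (d*(4 + 2*d))/7 = 5 + d*(4 + 2*d)/7)
s = -15 (s = -9 - 6 = -15)
u(p) = -41/7 (u(p) = -3 + (-15 - (5 + (⅐)*0² + (⅐)*0*(4 + 0)))/7 = -3 + (-15 - (5 + (⅐)*0 + (⅐)*0*4))/7 = -3 + (-15 - (5 + 0 + 0))/7 = -3 + (-15 - 1*5)/7 = -3 + (-15 - 5)/7 = -3 + (⅐)*(-20) = -3 - 20/7 = -41/7)
u(-10)*(-330) + 1416 = -41/7*(-330) + 1416 = 13530/7 + 1416 = 23442/7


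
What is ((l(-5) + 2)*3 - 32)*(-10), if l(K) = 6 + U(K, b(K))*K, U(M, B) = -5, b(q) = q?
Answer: -670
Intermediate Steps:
l(K) = 6 - 5*K
((l(-5) + 2)*3 - 32)*(-10) = (((6 - 5*(-5)) + 2)*3 - 32)*(-10) = (((6 + 25) + 2)*3 - 32)*(-10) = ((31 + 2)*3 - 32)*(-10) = (33*3 - 32)*(-10) = (99 - 32)*(-10) = 67*(-10) = -670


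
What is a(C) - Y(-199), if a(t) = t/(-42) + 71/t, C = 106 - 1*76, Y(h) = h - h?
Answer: 347/210 ≈ 1.6524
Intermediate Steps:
Y(h) = 0
C = 30 (C = 106 - 76 = 30)
a(t) = 71/t - t/42 (a(t) = t*(-1/42) + 71/t = -t/42 + 71/t = 71/t - t/42)
a(C) - Y(-199) = (71/30 - 1/42*30) - 1*0 = (71*(1/30) - 5/7) + 0 = (71/30 - 5/7) + 0 = 347/210 + 0 = 347/210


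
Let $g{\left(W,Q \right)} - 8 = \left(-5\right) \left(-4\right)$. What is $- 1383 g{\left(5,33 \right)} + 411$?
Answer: $-38313$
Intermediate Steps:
$g{\left(W,Q \right)} = 28$ ($g{\left(W,Q \right)} = 8 - -20 = 8 + 20 = 28$)
$- 1383 g{\left(5,33 \right)} + 411 = \left(-1383\right) 28 + 411 = -38724 + 411 = -38313$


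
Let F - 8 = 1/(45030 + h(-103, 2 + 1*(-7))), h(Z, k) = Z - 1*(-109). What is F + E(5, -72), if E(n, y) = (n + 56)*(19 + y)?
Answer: -145241099/45036 ≈ -3225.0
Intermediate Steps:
E(n, y) = (19 + y)*(56 + n) (E(n, y) = (56 + n)*(19 + y) = (19 + y)*(56 + n))
h(Z, k) = 109 + Z (h(Z, k) = Z + 109 = 109 + Z)
F = 360289/45036 (F = 8 + 1/(45030 + (109 - 103)) = 8 + 1/(45030 + 6) = 8 + 1/45036 = 360289/45036 ≈ 8.0000)
F + E(5, -72) = 360289/45036 + (1064 + 19*5 + 56*(-72) + 5*(-72)) = 360289/45036 + (1064 + 95 - 4032 - 360) = 360289/45036 - 3233 = -145241099/45036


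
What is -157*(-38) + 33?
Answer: 5999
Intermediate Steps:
-157*(-38) + 33 = 5966 + 33 = 5999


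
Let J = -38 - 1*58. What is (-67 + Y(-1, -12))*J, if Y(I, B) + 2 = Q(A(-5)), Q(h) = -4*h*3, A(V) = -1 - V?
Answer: 11232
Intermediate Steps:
J = -96 (J = -38 - 58 = -96)
Q(h) = -12*h
Y(I, B) = -50 (Y(I, B) = -2 - 12*(-1 - 1*(-5)) = -2 - 12*(-1 + 5) = -2 - 12*4 = -2 - 48 = -50)
(-67 + Y(-1, -12))*J = (-67 - 50)*(-96) = -117*(-96) = 11232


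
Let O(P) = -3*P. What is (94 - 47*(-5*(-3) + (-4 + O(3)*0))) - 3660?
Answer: -4083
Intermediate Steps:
(94 - 47*(-5*(-3) + (-4 + O(3)*0))) - 3660 = (94 - 47*(-5*(-3) + (-4 - 3*3*0))) - 3660 = (94 - 47*(15 + (-4 - 9*0))) - 3660 = (94 - 47*(15 + (-4 + 0))) - 3660 = (94 - 47*(15 - 4)) - 3660 = (94 - 47*11) - 3660 = (94 - 517) - 3660 = -423 - 3660 = -4083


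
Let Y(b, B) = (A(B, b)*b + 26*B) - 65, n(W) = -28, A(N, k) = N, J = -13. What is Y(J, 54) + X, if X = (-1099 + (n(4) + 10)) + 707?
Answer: 227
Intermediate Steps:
Y(b, B) = -65 + 26*B + B*b (Y(b, B) = (B*b + 26*B) - 65 = (26*B + B*b) - 65 = -65 + 26*B + B*b)
X = -410 (X = (-1099 + (-28 + 10)) + 707 = (-1099 - 18) + 707 = -1117 + 707 = -410)
Y(J, 54) + X = (-65 + 26*54 + 54*(-13)) - 410 = (-65 + 1404 - 702) - 410 = 637 - 410 = 227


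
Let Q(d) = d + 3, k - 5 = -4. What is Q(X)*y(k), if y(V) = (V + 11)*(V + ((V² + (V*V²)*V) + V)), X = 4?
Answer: 336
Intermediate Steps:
k = 1 (k = 5 - 4 = 1)
Q(d) = 3 + d
y(V) = (11 + V)*(V² + V⁴ + 2*V) (y(V) = (11 + V)*(V + ((V² + V³*V) + V)) = (11 + V)*(V + ((V² + V⁴) + V)) = (11 + V)*(V + (V + V² + V⁴)) = (11 + V)*(V² + V⁴ + 2*V))
Q(X)*y(k) = (3 + 4)*(1*(22 + 1² + 1⁴ + 11*1³ + 13*1)) = 7*(1*(22 + 1 + 1 + 11*1 + 13)) = 7*(1*(22 + 1 + 1 + 11 + 13)) = 7*(1*48) = 7*48 = 336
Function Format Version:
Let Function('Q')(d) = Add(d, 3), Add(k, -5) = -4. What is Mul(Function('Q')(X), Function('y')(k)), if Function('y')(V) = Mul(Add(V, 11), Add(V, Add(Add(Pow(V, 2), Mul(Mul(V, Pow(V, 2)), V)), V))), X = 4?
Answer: 336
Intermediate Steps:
k = 1 (k = Add(5, -4) = 1)
Function('Q')(d) = Add(3, d)
Function('y')(V) = Mul(Add(11, V), Add(Pow(V, 2), Pow(V, 4), Mul(2, V))) (Function('y')(V) = Mul(Add(11, V), Add(V, Add(Add(Pow(V, 2), Mul(Pow(V, 3), V)), V))) = Mul(Add(11, V), Add(V, Add(Add(Pow(V, 2), Pow(V, 4)), V))) = Mul(Add(11, V), Add(V, Add(V, Pow(V, 2), Pow(V, 4)))) = Mul(Add(11, V), Add(Pow(V, 2), Pow(V, 4), Mul(2, V))))
Mul(Function('Q')(X), Function('y')(k)) = Mul(Add(3, 4), Mul(1, Add(22, Pow(1, 2), Pow(1, 4), Mul(11, Pow(1, 3)), Mul(13, 1)))) = Mul(7, Mul(1, Add(22, 1, 1, Mul(11, 1), 13))) = Mul(7, Mul(1, Add(22, 1, 1, 11, 13))) = Mul(7, Mul(1, 48)) = Mul(7, 48) = 336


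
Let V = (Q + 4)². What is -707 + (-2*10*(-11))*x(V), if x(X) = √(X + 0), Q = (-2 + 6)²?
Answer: 3693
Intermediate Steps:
Q = 16 (Q = 4² = 16)
V = 400 (V = (16 + 4)² = 20² = 400)
x(X) = √X
-707 + (-2*10*(-11))*x(V) = -707 + (-2*10*(-11))*√400 = -707 - 20*(-11)*20 = -707 + 220*20 = -707 + 4400 = 3693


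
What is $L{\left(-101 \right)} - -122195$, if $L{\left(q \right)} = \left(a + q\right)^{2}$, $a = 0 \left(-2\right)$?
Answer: $132396$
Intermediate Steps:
$a = 0$
$L{\left(q \right)} = q^{2}$ ($L{\left(q \right)} = \left(0 + q\right)^{2} = q^{2}$)
$L{\left(-101 \right)} - -122195 = \left(-101\right)^{2} - -122195 = 10201 + \left(-7984 + 130179\right) = 10201 + 122195 = 132396$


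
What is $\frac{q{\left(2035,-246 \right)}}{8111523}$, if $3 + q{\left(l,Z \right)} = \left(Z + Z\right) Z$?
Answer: $\frac{40343}{2703841} \approx 0.014921$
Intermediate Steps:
$q{\left(l,Z \right)} = -3 + 2 Z^{2}$ ($q{\left(l,Z \right)} = -3 + \left(Z + Z\right) Z = -3 + 2 Z Z = -3 + 2 Z^{2}$)
$\frac{q{\left(2035,-246 \right)}}{8111523} = \frac{-3 + 2 \left(-246\right)^{2}}{8111523} = \left(-3 + 2 \cdot 60516\right) \frac{1}{8111523} = \left(-3 + 121032\right) \frac{1}{8111523} = 121029 \cdot \frac{1}{8111523} = \frac{40343}{2703841}$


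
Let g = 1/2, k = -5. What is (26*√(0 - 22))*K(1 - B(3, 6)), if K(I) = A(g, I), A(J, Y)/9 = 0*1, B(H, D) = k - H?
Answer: 0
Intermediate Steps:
g = ½ ≈ 0.50000
B(H, D) = -5 - H
A(J, Y) = 0 (A(J, Y) = 9*(0*1) = 9*0 = 0)
K(I) = 0
(26*√(0 - 22))*K(1 - B(3, 6)) = (26*√(0 - 22))*0 = (26*√(-22))*0 = (26*(I*√22))*0 = (26*I*√22)*0 = 0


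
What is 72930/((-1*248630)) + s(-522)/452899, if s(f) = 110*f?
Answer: -4730625867/11260427837 ≈ -0.42011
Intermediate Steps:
72930/((-1*248630)) + s(-522)/452899 = 72930/((-1*248630)) + (110*(-522))/452899 = 72930/(-248630) - 57420*1/452899 = 72930*(-1/248630) - 57420/452899 = -7293/24863 - 57420/452899 = -4730625867/11260427837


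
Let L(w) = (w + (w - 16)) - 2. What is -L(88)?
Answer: -158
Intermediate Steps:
L(w) = -18 + 2*w (L(w) = (w + (-16 + w)) - 2 = (-16 + 2*w) - 2 = -18 + 2*w)
-L(88) = -(-18 + 2*88) = -(-18 + 176) = -1*158 = -158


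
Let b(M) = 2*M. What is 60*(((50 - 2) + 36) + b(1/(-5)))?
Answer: 5016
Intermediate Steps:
60*(((50 - 2) + 36) + b(1/(-5))) = 60*(((50 - 2) + 36) + 2/(-5)) = 60*((48 + 36) + 2*(-⅕)) = 60*(84 - ⅖) = 60*(418/5) = 5016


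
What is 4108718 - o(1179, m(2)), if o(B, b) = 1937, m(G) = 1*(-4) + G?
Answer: 4106781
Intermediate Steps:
m(G) = -4 + G
4108718 - o(1179, m(2)) = 4108718 - 1*1937 = 4108718 - 1937 = 4106781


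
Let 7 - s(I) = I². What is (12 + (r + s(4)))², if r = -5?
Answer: 4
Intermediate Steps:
s(I) = 7 - I²
(12 + (r + s(4)))² = (12 + (-5 + (7 - 1*4²)))² = (12 + (-5 + (7 - 1*16)))² = (12 + (-5 + (7 - 16)))² = (12 + (-5 - 9))² = (12 - 14)² = (-2)² = 4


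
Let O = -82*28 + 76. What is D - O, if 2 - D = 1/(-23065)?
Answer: 51250431/23065 ≈ 2222.0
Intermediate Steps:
D = 46131/23065 (D = 2 - 1/(-23065) = 2 - 1*(-1/23065) = 2 + 1/23065 = 46131/23065 ≈ 2.0000)
O = -2220 (O = -2296 + 76 = -2220)
D - O = 46131/23065 - 1*(-2220) = 46131/23065 + 2220 = 51250431/23065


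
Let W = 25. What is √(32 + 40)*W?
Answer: 150*√2 ≈ 212.13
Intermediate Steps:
√(32 + 40)*W = √(32 + 40)*25 = √72*25 = (6*√2)*25 = 150*√2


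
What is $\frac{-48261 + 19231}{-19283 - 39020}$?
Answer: $\frac{29030}{58303} \approx 0.49792$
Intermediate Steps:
$\frac{-48261 + 19231}{-19283 - 39020} = - \frac{29030}{-58303} = \left(-29030\right) \left(- \frac{1}{58303}\right) = \frac{29030}{58303}$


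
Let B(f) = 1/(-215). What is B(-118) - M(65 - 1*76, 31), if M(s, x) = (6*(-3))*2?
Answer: 7739/215 ≈ 35.995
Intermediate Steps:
B(f) = -1/215
M(s, x) = -36 (M(s, x) = -18*2 = -36)
B(-118) - M(65 - 1*76, 31) = -1/215 - 1*(-36) = -1/215 + 36 = 7739/215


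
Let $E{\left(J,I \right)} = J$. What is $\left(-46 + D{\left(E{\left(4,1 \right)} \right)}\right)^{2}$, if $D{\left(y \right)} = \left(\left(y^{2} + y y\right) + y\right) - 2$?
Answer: $144$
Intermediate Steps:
$D{\left(y \right)} = -2 + y + 2 y^{2}$ ($D{\left(y \right)} = \left(\left(y^{2} + y^{2}\right) + y\right) - 2 = \left(2 y^{2} + y\right) - 2 = \left(y + 2 y^{2}\right) - 2 = -2 + y + 2 y^{2}$)
$\left(-46 + D{\left(E{\left(4,1 \right)} \right)}\right)^{2} = \left(-46 + \left(-2 + 4 + 2 \cdot 4^{2}\right)\right)^{2} = \left(-46 + \left(-2 + 4 + 2 \cdot 16\right)\right)^{2} = \left(-46 + \left(-2 + 4 + 32\right)\right)^{2} = \left(-46 + 34\right)^{2} = \left(-12\right)^{2} = 144$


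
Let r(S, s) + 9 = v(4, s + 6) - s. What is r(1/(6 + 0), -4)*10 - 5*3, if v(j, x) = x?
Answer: -45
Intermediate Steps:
r(S, s) = -3 (r(S, s) = -9 + ((s + 6) - s) = -9 + ((6 + s) - s) = -9 + 6 = -3)
r(1/(6 + 0), -4)*10 - 5*3 = -3*10 - 5*3 = -30 - 15 = -45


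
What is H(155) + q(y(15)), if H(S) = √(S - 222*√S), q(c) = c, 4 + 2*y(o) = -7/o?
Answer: -67/30 + √(155 - 222*√155) ≈ -2.2333 + 51.077*I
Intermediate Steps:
y(o) = -2 - 7/(2*o) (y(o) = -2 + (-7/o)/2 = -2 - 7/(2*o))
H(155) + q(y(15)) = √(155 - 222*√155) + (-2 - 7/2/15) = √(155 - 222*√155) + (-2 - 7/2*1/15) = √(155 - 222*√155) + (-2 - 7/30) = √(155 - 222*√155) - 67/30 = -67/30 + √(155 - 222*√155)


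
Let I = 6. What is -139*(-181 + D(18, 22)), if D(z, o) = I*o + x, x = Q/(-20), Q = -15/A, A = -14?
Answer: 381833/56 ≈ 6818.4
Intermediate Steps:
Q = 15/14 (Q = -15/(-14) = -15*(-1/14) = 15/14 ≈ 1.0714)
x = -3/56 (x = (15/14)/(-20) = (15/14)*(-1/20) = -3/56 ≈ -0.053571)
D(z, o) = -3/56 + 6*o (D(z, o) = 6*o - 3/56 = -3/56 + 6*o)
-139*(-181 + D(18, 22)) = -139*(-181 + (-3/56 + 6*22)) = -139*(-181 + (-3/56 + 132)) = -139*(-181 + 7389/56) = -139*(-2747/56) = 381833/56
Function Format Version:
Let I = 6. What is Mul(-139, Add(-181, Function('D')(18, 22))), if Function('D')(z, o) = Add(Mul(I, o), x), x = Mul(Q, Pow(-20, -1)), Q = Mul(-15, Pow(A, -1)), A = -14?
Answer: Rational(381833, 56) ≈ 6818.4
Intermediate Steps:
Q = Rational(15, 14) (Q = Mul(-15, Pow(-14, -1)) = Mul(-15, Rational(-1, 14)) = Rational(15, 14) ≈ 1.0714)
x = Rational(-3, 56) (x = Mul(Rational(15, 14), Pow(-20, -1)) = Mul(Rational(15, 14), Rational(-1, 20)) = Rational(-3, 56) ≈ -0.053571)
Function('D')(z, o) = Add(Rational(-3, 56), Mul(6, o)) (Function('D')(z, o) = Add(Mul(6, o), Rational(-3, 56)) = Add(Rational(-3, 56), Mul(6, o)))
Mul(-139, Add(-181, Function('D')(18, 22))) = Mul(-139, Add(-181, Add(Rational(-3, 56), Mul(6, 22)))) = Mul(-139, Add(-181, Add(Rational(-3, 56), 132))) = Mul(-139, Add(-181, Rational(7389, 56))) = Mul(-139, Rational(-2747, 56)) = Rational(381833, 56)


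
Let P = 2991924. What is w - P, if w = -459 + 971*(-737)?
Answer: -3708010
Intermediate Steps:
w = -716086 (w = -459 - 715627 = -716086)
w - P = -716086 - 1*2991924 = -716086 - 2991924 = -3708010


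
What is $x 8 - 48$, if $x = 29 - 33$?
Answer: $-80$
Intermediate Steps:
$x = -4$ ($x = 29 - 33 = -4$)
$x 8 - 48 = \left(-4\right) 8 - 48 = -32 + \left(-55 + 7\right) = -32 - 48 = -80$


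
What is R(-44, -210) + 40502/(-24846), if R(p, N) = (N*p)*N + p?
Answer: -24106156063/12423 ≈ -1.9404e+6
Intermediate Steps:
R(p, N) = p + p*N**2 (R(p, N) = p*N**2 + p = p + p*N**2)
R(-44, -210) + 40502/(-24846) = -44*(1 + (-210)**2) + 40502/(-24846) = -44*(1 + 44100) + 40502*(-1/24846) = -44*44101 - 20251/12423 = -1940444 - 20251/12423 = -24106156063/12423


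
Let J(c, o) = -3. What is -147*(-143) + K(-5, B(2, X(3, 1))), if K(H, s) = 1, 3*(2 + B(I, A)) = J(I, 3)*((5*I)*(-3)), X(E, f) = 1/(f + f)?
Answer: 21022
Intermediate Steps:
X(E, f) = 1/(2*f)
B(I, A) = -2 + 15*I (B(I, A) = -2 + (-3*5*I*(-3))/3 = -2 + (-(-45)*I)/3 = -2 + (45*I)/3 = -2 + 15*I)
-147*(-143) + K(-5, B(2, X(3, 1))) = -147*(-143) + 1 = 21021 + 1 = 21022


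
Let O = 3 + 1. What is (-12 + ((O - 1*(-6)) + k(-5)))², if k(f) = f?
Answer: 49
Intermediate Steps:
O = 4
(-12 + ((O - 1*(-6)) + k(-5)))² = (-12 + ((4 - 1*(-6)) - 5))² = (-12 + ((4 + 6) - 5))² = (-12 + (10 - 5))² = (-12 + 5)² = (-7)² = 49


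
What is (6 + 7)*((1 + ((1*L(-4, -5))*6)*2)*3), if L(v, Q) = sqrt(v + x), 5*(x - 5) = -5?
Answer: 39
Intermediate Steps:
x = 4 (x = 5 + (1/5)*(-5) = 5 - 1 = 4)
L(v, Q) = sqrt(4 + v) (L(v, Q) = sqrt(v + 4) = sqrt(4 + v))
(6 + 7)*((1 + ((1*L(-4, -5))*6)*2)*3) = (6 + 7)*((1 + ((1*sqrt(4 - 4))*6)*2)*3) = 13*((1 + ((1*sqrt(0))*6)*2)*3) = 13*((1 + ((1*0)*6)*2)*3) = 13*((1 + (0*6)*2)*3) = 13*((1 + 0*2)*3) = 13*((1 + 0)*3) = 13*(1*3) = 13*3 = 39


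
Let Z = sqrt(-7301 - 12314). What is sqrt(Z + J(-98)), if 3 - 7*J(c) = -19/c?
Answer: sqrt(3850 + 9604*I*sqrt(19615))/98 ≈ 8.3802 + 8.3562*I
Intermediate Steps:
J(c) = 3/7 + 19/(7*c) (J(c) = 3/7 - (-19)/(7*c) = 3/7 + 19/(7*c))
Z = I*sqrt(19615) (Z = sqrt(-19615) = I*sqrt(19615) ≈ 140.05*I)
sqrt(Z + J(-98)) = sqrt(I*sqrt(19615) + (1/7)*(19 + 3*(-98))/(-98)) = sqrt(I*sqrt(19615) + (1/7)*(-1/98)*(19 - 294)) = sqrt(I*sqrt(19615) + (1/7)*(-1/98)*(-275)) = sqrt(I*sqrt(19615) + 275/686) = sqrt(275/686 + I*sqrt(19615))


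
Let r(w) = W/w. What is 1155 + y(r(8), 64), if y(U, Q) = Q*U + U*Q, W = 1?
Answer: 1171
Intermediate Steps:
r(w) = 1/w
y(U, Q) = 2*Q*U (y(U, Q) = Q*U + Q*U = 2*Q*U)
1155 + y(r(8), 64) = 1155 + 2*64/8 = 1155 + 2*64*(1/8) = 1155 + 16 = 1171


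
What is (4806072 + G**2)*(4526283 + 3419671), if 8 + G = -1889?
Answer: 66783208610674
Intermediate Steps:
G = -1897 (G = -8 - 1889 = -1897)
(4806072 + G**2)*(4526283 + 3419671) = (4806072 + (-1897)**2)*(4526283 + 3419671) = (4806072 + 3598609)*7945954 = 8404681*7945954 = 66783208610674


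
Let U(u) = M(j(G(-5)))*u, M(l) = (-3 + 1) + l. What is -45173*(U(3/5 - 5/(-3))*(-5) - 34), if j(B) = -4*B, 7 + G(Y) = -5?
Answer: 75258218/3 ≈ 2.5086e+7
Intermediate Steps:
G(Y) = -12 (G(Y) = -7 - 5 = -12)
M(l) = -2 + l
U(u) = 46*u (U(u) = (-2 - 4*(-12))*u = (-2 + 48)*u = 46*u)
-45173*(U(3/5 - 5/(-3))*(-5) - 34) = -45173*((46*(3/5 - 5/(-3)))*(-5) - 34) = -45173*((46*(3*(⅕) - 5*(-⅓)))*(-5) - 34) = -45173*((46*(⅗ + 5/3))*(-5) - 34) = -45173*((46*(34/15))*(-5) - 34) = -45173*((1564/15)*(-5) - 34) = -45173*(-1564/3 - 34) = -45173*(-1666/3) = 75258218/3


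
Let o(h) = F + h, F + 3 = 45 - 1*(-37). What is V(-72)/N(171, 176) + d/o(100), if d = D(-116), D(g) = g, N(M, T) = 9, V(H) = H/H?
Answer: -865/1611 ≈ -0.53693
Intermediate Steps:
V(H) = 1
F = 79 (F = -3 + (45 - 1*(-37)) = -3 + (45 + 37) = -3 + 82 = 79)
o(h) = 79 + h
d = -116
V(-72)/N(171, 176) + d/o(100) = 1/9 - 116/(79 + 100) = 1*(⅑) - 116/179 = ⅑ - 116*1/179 = ⅑ - 116/179 = -865/1611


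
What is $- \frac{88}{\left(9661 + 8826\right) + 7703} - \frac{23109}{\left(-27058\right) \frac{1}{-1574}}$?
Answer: $- \frac{238156518661}{177162255} \approx -1344.3$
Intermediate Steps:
$- \frac{88}{\left(9661 + 8826\right) + 7703} - \frac{23109}{\left(-27058\right) \frac{1}{-1574}} = - \frac{88}{18487 + 7703} - \frac{23109}{\left(-27058\right) \left(- \frac{1}{1574}\right)} = - \frac{88}{26190} - \frac{23109}{\frac{13529}{787}} = \left(-88\right) \frac{1}{26190} - \frac{18186783}{13529} = - \frac{44}{13095} - \frac{18186783}{13529} = - \frac{238156518661}{177162255}$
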